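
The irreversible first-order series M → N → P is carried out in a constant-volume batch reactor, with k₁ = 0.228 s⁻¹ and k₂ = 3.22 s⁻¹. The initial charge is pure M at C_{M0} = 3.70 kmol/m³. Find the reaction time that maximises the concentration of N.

Setting dC_N/dt = 0 gives t_opt = ln(k₂/k₁)/(k₂−k₁).
= ln(3.22/0.228)/(3.22−0.228) = ln(14.12)/2.992 = 2.648/2.992 = 0.885 s.

0.885 s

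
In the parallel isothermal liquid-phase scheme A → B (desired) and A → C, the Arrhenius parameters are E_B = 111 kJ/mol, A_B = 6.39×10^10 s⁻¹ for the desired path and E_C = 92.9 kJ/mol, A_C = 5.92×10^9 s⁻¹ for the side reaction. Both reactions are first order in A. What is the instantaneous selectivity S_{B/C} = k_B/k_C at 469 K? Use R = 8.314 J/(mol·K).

0.104

With equal orders, S_{B/C} = k_B/k_C = (A_B/A_C)·exp[(E_C−E_B)/(RT)].
(E_C−E_B)/(RT) = (92.9−111)×10³/(8.314×469) = -18100/3899 = -4.642.
k_B/k_C = (6.39×10^10/5.92×10^9)·exp(-4.642) = 10.79 × 0.009639 = 0.104.
Since E_B > E_C, raising the temperature improves selectivity toward B.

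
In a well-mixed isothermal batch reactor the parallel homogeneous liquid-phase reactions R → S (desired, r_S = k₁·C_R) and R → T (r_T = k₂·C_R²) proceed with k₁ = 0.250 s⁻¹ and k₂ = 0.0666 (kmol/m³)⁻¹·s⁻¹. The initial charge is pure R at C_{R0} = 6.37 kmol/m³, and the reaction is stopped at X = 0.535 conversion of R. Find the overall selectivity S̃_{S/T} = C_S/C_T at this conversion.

C_R = C_{R0}(1−X) = 2.962 kmol/m³.
Along a PFR/batch, dC_S/dC_R = −r_S/(r_S+r_T) = −k₁/(k₁+k₂·C_R).
Integrating from C_{R0} to C_R: C_S = (0.250/0.0666)·ln[(0.250+0.0666·6.37)/(0.250+0.0666·2.96)] = 3.754·ln(0.6742/0.4473) = 1.541 kmol/m³.
C_T = (C_{R0}−C_R)−C_S = 1.867 kmol/m³; S̃_{S/T} = 1.541/1.867 = 0.825.

0.825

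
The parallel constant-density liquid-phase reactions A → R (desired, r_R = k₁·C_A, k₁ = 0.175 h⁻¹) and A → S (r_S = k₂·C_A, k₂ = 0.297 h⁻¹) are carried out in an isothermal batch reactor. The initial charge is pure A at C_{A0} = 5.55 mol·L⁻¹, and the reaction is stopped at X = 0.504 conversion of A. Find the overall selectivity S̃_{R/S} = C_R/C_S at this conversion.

C_A = C_{A0}(1−X) = 2.753 mol·L⁻¹.
Both paths are first order in A, so the instantaneous fraction to R is constant: dC_R/d(−C_A) = k₁/(k₁+k₂) = 0.3708.
C_R = 0.3708·(C_{A0}−C_A) = 0.3708×2.797 = 1.04 mol·L⁻¹.
C_S = (C_{A0}−C_A)−C_R = 1.760 mol·L⁻¹; S̃_{R/S} = 1.037/1.760 = 0.589.

0.589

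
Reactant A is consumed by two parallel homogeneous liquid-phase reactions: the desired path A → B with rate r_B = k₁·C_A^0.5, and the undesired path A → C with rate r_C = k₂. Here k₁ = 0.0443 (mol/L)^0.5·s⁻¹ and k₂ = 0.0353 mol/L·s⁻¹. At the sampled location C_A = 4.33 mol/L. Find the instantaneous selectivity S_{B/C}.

2.61

S_{B/C} = r_B/r_C = (k₁·C_A^0.5)/(k₂) = (k₁/k₂)·C_A^0.5.
= (0.0443×4.330^0.5) / (0.0353) = 0.09218/0.03530 = 2.61.
Since the desired path is higher order in A, keeping C_A high (PFR or concentrated feed) favours B.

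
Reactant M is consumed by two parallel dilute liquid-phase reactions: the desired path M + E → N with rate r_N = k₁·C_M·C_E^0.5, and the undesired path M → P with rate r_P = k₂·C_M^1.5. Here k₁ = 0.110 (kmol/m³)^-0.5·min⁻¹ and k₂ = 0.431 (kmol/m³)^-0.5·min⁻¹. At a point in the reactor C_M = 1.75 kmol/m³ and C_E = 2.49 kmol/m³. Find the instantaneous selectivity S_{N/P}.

S_{N/P} = r_N/r_P = (k₁·C_M·C_E^0.5)/(k₂·C_M^1.5) = (k₁/k₂)·C_M^-0.5·C_E^0.5.
= (0.110×1.750×2.490^0.5) / (0.431×1.750^1.5) = 0.3038/0.9978 = 0.304.
The undesired path is higher order in M, so low C_M (CSTR or dilute feed) favours N.

0.304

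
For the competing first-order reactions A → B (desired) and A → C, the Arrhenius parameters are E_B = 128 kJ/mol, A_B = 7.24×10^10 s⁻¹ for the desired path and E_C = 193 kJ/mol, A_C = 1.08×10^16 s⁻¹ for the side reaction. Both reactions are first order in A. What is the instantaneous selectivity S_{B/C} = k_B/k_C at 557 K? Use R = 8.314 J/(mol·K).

8.36

Since both paths have the same order in A, the concentration cancels and S_{B/C} = k_B/k_C = (A_B/A_C)·exp[(E_C−E_B)/(RT)].
(E_C−E_B)/(RT) = (193−128)×10³/(8.314×557) = 65000/4631 = 14.04.
k_B/k_C = (7.24×10^10/1.08×10^16)·exp(14.04) = 6.704×10^-6 × 1.247×10^6 = 8.36.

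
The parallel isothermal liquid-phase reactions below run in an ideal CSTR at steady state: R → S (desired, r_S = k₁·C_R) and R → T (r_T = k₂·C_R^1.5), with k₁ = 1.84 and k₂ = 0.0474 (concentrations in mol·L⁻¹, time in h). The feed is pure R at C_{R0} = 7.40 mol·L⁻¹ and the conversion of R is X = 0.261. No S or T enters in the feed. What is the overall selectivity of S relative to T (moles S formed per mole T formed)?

Exit C_R = C_{R0}(1−X) = 7.40×0.739 = 5.469 mol·L⁻¹.
Rates in a CSTR are evaluated at the outlet concentration: r_S = 1.84×5.469 = 10.06, r_T = 0.0474×5.469^1.5 = 0.6062.
Overall selectivity = C_S/C_T = r_Sτ/(r_Tτ) = r_S/r_T = 16.6.

16.6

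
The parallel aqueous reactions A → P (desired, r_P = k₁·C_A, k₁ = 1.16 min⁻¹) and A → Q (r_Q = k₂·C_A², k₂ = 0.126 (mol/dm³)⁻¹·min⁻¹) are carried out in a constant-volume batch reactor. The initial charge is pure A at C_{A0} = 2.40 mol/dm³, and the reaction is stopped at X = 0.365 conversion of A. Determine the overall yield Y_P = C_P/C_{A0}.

C_A = C_{A0}(1−X) = 1.524 mol/dm³.
Along a PFR/batch, dC_P/dC_A = −r_P/(r_P+r_Q) = −k₁/(k₁+k₂·C_A).
Integrating from C_{A0} to C_A: C_P = (1.16/0.126)·ln[(1.16+0.126·2.40)/(1.16+0.126·1.52)] = 9.206·ln(1.462/1.352) = 0.7225 mol/dm³.
Y_P = C_P/C_{A0} = 0.7225/2.40 = 0.301.

0.301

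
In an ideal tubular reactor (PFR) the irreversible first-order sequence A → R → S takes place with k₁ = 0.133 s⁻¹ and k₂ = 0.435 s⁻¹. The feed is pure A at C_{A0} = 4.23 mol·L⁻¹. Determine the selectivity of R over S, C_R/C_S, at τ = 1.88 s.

2.04

The intermediate concentration in a first-order A→B→C sequence is C_R = k₁C_{A0}(e^(−k₁τ) − e^(−k₂τ))/(k₂−k₁).
e^(−k₁τ) = e^(−0.133×1.88) = e^(−0.2500) = 0.7788; e^(−k₂τ) = e^(−0.8178) = 0.4414.
C_R = 0.133×4.23/(0.435−0.133) × (0.7788−0.4414) = 1.863×0.3374 = 0.6285 mol·L⁻¹.
C_A = C_{A0}e^(−k₁τ) = 3.294 mol·L⁻¹, so C_S = C_{A0}−C_A−C_R = 0.3073 mol·L⁻¹; C_R/C_S = 2.04.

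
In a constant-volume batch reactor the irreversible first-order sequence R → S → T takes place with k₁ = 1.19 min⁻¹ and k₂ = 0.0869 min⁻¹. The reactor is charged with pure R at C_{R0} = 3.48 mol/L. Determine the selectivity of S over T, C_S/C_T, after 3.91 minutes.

The intermediate concentration in a first-order A→B→C sequence is C_S = k₁C_{R0}(e^(−k₁t) − e^(−k₂t))/(k₂−k₁).
e^(−k₁t) = e^(−1.19×3.91) = e^(−4.653) = 0.009534; e^(−k₂t) = e^(−0.3398) = 0.7119.
C_S = 1.19×3.48/(0.0869−1.19) × (0.009534−0.7119) = (-3.754)×(-0.7024) = 2.637 mol/L.
C_R = C_{R0}e^(−k₁t) = 0.03318 mol/L, so C_T = C_{R0}−C_R−C_S = 0.8099 mol/L; C_S/C_T = 3.26.

3.26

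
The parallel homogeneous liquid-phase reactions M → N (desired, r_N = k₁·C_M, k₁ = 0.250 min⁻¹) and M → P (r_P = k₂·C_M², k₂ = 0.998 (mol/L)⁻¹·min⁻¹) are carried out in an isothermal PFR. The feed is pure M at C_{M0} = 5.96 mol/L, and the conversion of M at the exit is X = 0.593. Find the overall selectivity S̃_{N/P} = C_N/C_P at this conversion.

C_M = C_{M0}(1−X) = 2.426 mol/L.
Along a PFR/batch, dC_N/dC_M = −r_N/(r_N+r_P) = −k₁/(k₁+k₂·C_M).
Integrating from C_{M0} to C_M: C_N = (0.250/0.998)·ln[(0.250+0.998·5.96)/(0.250+0.998·2.43)] = 0.2505·ln(6.198/2.671) = 0.2109 mol/L.
C_P = (C_{M0}−C_M)−C_N = 3.323 mol/L; S̃_{N/P} = 0.2109/3.323 = 0.0635.

0.0635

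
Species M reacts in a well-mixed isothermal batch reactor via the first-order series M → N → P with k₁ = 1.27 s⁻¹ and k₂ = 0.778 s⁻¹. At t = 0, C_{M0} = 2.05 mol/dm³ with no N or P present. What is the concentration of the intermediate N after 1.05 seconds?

For first-order series with pure M initially, C_N(t) = k₁C_{M0}/(k₂−k₁)·(e^(−k₁t) − e^(−k₂t)).
e^(−k₁t) = e^(−1.27×1.05) = e^(−1.334) = 0.2636; e^(−k₂t) = e^(−0.8169) = 0.4418.
C_N = 1.27×2.05/(0.778−1.27) × (0.2636−0.4418) = (-5.292)×(-0.1782) = 0.9432 mol/dm³.

0.943 mol/dm³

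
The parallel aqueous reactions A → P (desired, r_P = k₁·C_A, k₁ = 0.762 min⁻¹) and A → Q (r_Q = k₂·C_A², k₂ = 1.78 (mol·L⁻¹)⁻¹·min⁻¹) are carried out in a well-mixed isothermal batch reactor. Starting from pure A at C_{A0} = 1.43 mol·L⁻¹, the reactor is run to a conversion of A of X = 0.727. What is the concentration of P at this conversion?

C_A = C_{A0}(1−X) = 0.3904 mol·L⁻¹.
Along a PFR/batch, dC_P/dC_A = −r_P/(r_P+r_Q) = −k₁/(k₁+k₂·C_A).
Integrating from C_{A0} to C_A: C_P = (0.762/1.78)·ln[(0.762+1.78·1.43)/(0.762+1.78·0.390)] = 0.4281·ln(3.307/1.457) = 0.3510 mol·L⁻¹.

0.351 mol·L⁻¹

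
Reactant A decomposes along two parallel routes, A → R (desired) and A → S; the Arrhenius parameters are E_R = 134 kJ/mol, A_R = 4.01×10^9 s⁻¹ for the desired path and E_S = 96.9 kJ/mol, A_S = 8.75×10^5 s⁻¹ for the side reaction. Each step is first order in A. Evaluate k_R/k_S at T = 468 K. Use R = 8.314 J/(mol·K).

0.331

Since both paths have the same order in A, the concentration cancels and S_{R/S} = k_R/k_S = (A_R/A_S)·exp[(E_S−E_R)/(RT)].
(E_S−E_R)/(RT) = (96.9−134)×10³/(8.314×468) = -37100/3891 = -9.535.
k_R/k_S = (4.01×10^9/8.75×10^5)·exp(-9.535) = 4583 × 7.228×10^-5 = 0.331.
Since E_R > E_S, raising the temperature improves selectivity toward R.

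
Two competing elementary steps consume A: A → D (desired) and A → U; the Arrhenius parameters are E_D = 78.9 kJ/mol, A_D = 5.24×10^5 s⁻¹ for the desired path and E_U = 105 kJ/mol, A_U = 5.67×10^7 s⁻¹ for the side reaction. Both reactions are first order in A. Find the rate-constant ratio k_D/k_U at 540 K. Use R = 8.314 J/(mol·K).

With equal orders, S_{D/U} = k_D/k_U = (A_D/A_U)·exp[(E_U−E_D)/(RT)].
(E_U−E_D)/(RT) = (105−78.9)×10³/(8.314×540) = 26100/4490 = 5.813.
k_D/k_U = (5.24×10^5/5.67×10^7)·exp(5.813) = 0.009242 × 334.8 = 3.09.

3.09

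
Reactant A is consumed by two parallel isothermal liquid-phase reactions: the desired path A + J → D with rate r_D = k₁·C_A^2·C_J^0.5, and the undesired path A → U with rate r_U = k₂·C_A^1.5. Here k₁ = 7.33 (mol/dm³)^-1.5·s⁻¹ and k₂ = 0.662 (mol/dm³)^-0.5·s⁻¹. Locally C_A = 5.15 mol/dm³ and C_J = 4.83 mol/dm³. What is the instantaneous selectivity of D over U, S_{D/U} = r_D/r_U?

55.2

S_{D/U} = r_D/r_U = (k₁·C_A^2·C_J^0.5)/(k₂·C_A^1.5) = (k₁/k₂)·C_A^0.5·C_J^0.5.
= (7.33×5.150^2×4.830^0.5) / (0.662×5.150^1.5) = 427.3/7.737 = 55.2.
Since the desired path is higher order in A, keeping C_A high (PFR or concentrated feed) favours D.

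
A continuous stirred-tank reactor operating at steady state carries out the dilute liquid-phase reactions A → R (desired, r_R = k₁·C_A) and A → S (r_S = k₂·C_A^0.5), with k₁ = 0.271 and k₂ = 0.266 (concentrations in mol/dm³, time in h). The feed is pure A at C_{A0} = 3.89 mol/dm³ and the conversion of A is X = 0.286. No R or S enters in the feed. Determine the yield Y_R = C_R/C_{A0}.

Exit C_A = C_{A0}(1−X) = 3.89×0.714 = 2.777 mol/dm³.
A CSTR operates uniformly at the exit composition, giving r_R = 0.7527 and r_S = 0.4433 (each k·C_A^n at C_A = 2.777).
Fraction of consumed A going to R: r_R/(r_R+r_S) = 0.6293.
C_R = 0.6293·C_{A0}·X = 0.6293×3.89×0.286 = 0.700 mol/dm³; Y_R = C_R/C_{A0} = 0.180.

0.180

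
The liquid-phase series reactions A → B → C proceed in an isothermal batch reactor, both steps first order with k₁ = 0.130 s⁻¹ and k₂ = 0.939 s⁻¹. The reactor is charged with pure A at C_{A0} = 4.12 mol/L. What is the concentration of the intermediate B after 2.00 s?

0.409 mol/L

For first-order series with pure A initially, C_B(t) = k₁C_{A0}/(k₂−k₁)·(e^(−k₁t) − e^(−k₂t)).
e^(−k₁t) = e^(−0.130×2.00) = e^(−0.2600) = 0.7711; e^(−k₂t) = e^(−1.878) = 0.1529.
C_B = 0.130×4.12/(0.939−0.130) × (0.7711−0.1529) = 0.6621×0.6182 = 0.4093 mol/L.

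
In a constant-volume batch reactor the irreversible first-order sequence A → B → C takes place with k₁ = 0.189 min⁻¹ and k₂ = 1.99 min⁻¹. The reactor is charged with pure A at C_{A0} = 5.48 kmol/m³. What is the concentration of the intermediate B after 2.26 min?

The intermediate concentration in a first-order A→B→C sequence is C_B = k₁C_{A0}(e^(−k₁t) − e^(−k₂t))/(k₂−k₁).
e^(−k₁t) = e^(−0.189×2.26) = e^(−0.4271) = 0.6524; e^(−k₂t) = e^(−4.497) = 0.01114.
C_B = 0.189×5.48/(1.99−0.189) × (0.6524−0.01114) = 0.5751×0.6412 = 0.3688 kmol/m³.

0.369 kmol/m³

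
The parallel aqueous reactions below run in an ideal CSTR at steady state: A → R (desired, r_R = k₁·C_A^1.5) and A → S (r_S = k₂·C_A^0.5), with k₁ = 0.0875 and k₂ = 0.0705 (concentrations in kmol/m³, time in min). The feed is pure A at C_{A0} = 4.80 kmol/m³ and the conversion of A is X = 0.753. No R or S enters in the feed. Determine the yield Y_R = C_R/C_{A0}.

Exit C_A = C_{A0}(1−X) = 4.80×0.247 = 1.186 kmol/m³.
Rates in a CSTR are evaluated at the outlet concentration: r_R = 0.0875×1.186^1.5 = 0.1130, r_S = 0.0705×1.186^0.5 = 0.07676.
Fraction of consumed A going to R: r_R/(r_R+r_S) = 0.5954.
C_R = 0.5954·C_{A0}·X = 0.5954×4.80×0.753 = 2.15 kmol/m³; Y_R = C_R/C_{A0} = 0.448.

0.448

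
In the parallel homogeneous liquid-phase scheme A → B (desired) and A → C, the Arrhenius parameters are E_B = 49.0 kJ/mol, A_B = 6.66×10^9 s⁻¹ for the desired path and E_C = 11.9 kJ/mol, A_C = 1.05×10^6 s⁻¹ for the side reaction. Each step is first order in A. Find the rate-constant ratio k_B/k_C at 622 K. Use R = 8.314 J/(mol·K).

With equal orders, S_{B/C} = k_B/k_C = (A_B/A_C)·exp[(E_C−E_B)/(RT)].
(E_C−E_B)/(RT) = (11.9−49.0)×10³/(8.314×622) = -37100/5171 = -7.174.
k_B/k_C = (6.66×10^9/1.05×10^6)·exp(-7.174) = 6343 × 7.661×10^-4 = 4.86.

4.86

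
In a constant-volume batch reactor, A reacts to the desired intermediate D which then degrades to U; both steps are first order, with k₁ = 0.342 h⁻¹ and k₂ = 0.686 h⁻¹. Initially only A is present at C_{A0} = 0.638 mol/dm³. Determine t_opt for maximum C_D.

The intermediate peaks when r₁ = r₂, i.e. k₁e^(−k₁t) = k₂e^(−k₂t), giving t_opt = ln(k₂/k₁)/(k₂−k₁).
= ln(0.686/0.342)/(0.686−0.342) = ln(2.006)/0.3440 = 0.6961/0.3440 = 2.02 h.

2.02 h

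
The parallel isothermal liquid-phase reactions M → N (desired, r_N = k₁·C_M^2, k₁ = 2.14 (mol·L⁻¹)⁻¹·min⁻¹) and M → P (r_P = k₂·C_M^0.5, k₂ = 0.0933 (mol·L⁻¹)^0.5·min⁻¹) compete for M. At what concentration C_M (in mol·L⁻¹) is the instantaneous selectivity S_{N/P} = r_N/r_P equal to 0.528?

S_{N/P} = (k₁/k₂)·C_M^1.5 ⇒ C_M = (S·k₂/k₁)^(1/1.5).
= (0.528×0.0933/2.14)^(0.6667) = (0.02302)^(0.6667) = 0.0809 mol·L⁻¹.

0.0809 mol·L⁻¹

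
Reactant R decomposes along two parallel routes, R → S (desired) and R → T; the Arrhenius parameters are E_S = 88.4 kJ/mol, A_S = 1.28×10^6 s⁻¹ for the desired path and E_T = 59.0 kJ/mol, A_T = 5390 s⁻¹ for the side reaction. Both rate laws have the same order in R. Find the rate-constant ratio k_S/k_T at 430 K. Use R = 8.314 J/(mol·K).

0.0637

k_S/k_T = (A_S/A_T)·exp[−(E_S−E_T)/(RT)] = (A_S/A_T)·exp[(E_T−E_S)/(RT)].
(E_T−E_S)/(RT) = (59.0−88.4)×10³/(8.314×430) = -29400/3575 = -8.224.
k_S/k_T = (1.28×10^6/5390)·exp(-8.224) = 237.5 × 2.682×10^-4 = 0.0637.
Since E_S > E_T, raising the temperature improves selectivity toward S.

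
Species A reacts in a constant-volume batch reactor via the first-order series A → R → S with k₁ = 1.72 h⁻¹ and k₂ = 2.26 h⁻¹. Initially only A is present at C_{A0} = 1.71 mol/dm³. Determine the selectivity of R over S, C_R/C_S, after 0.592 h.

0.972

For first-order series with pure A initially, C_R(t) = k₁C_{A0}/(k₂−k₁)·(e^(−k₁t) − e^(−k₂t)).
e^(−k₁t) = e^(−1.72×0.592) = e^(−1.018) = 0.3612; e^(−k₂t) = e^(−1.338) = 0.2624.
C_R = 1.72×1.71/(2.26−1.72) × (0.3612−0.2624) = 5.447×0.09884 = 0.5383 mol/dm³.
C_A = C_{A0}e^(−k₁t) = 0.6177 mol/dm³, so C_S = C_{A0}−C_A−C_R = 0.5540 mol/dm³; C_R/C_S = 0.972.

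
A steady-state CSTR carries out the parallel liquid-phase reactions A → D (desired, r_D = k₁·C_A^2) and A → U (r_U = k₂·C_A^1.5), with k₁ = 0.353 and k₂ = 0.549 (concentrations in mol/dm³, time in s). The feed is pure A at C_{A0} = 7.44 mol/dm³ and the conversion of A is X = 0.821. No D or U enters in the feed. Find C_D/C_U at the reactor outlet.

Exit C_A = C_{A0}(1−X) = 7.44×0.179 = 1.332 mol/dm³.
Rates in a CSTR are evaluated at the outlet concentration: r_D = 0.353×1.332^2 = 0.6261, r_U = 0.549×1.332^1.5 = 0.8437.
Overall selectivity = C_D/C_U = r_Dτ/(r_Uτ) = r_D/r_U = 0.742.

0.742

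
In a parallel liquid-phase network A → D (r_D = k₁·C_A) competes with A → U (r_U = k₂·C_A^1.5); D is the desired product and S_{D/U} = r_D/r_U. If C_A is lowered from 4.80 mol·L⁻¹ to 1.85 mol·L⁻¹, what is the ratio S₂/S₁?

S_{D/U} = (k₁/k₂)·C_A^-0.5, so S₂/S₁ = (C_{A,2}/C_{A,1})^-0.5.
= (1.85/4.80)^(-0.5) = (0.3854)^(-0.5) = 1.61.

1.61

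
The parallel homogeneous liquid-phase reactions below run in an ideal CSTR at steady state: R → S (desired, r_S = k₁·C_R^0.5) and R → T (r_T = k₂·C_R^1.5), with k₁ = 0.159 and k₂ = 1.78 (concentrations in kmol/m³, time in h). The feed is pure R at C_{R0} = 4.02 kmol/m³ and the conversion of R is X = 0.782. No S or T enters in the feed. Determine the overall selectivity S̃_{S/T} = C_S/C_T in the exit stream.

0.102

Exit C_R = C_{R0}(1−X) = 4.02×0.218 = 0.8764 kmol/m³.
A CSTR operates uniformly at the exit composition, giving r_S = 0.1488 and r_T = 1.460 (each k·C_R^n at C_R = 0.8764).
Overall selectivity = C_S/C_T = r_Sτ/(r_Tτ) = r_S/r_T = 0.102.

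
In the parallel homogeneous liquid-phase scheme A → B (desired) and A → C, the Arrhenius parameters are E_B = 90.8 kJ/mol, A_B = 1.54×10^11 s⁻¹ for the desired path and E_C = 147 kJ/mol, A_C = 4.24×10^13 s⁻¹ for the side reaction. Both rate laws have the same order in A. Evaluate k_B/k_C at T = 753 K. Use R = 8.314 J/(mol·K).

k_B/k_C = (A_B/A_C)·exp[−(E_B−E_C)/(RT)] = (A_B/A_C)·exp[(E_C−E_B)/(RT)].
(E_C−E_B)/(RT) = (147−90.8)×10³/(8.314×753) = 56200/6260 = 8.977.
k_B/k_C = (1.54×10^11/4.24×10^13)·exp(8.977) = 0.003632 × 7919 = 28.8.

28.8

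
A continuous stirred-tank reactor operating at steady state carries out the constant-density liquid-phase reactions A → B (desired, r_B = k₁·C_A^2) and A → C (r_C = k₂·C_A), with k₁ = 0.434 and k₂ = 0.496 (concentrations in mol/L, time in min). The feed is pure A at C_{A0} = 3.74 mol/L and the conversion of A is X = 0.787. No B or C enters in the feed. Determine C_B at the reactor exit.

Exit C_A = C_{A0}(1−X) = 3.74×0.213 = 0.7966 mol/L.
Rates in a CSTR are evaluated at the outlet concentration: r_B = 0.434×0.7966^2 = 0.2754, r_C = 0.496×0.7966 = 0.3951.
Fraction of consumed A going to B: r_B/(r_B+r_C) = 0.4107.
C_B = 0.4107·C_{A0}·X = 0.4107×3.74×0.787 = 1.21 mol/L.

1.21 mol/L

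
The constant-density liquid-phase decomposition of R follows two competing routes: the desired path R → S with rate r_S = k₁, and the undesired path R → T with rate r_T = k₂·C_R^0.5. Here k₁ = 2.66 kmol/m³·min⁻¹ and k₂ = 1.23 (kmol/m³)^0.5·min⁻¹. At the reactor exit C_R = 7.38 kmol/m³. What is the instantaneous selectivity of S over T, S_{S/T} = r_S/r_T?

S_{S/T} = r_S/r_T = (k₁)/(k₂·C_R^0.5) = (k₁/k₂)·C_R^-0.5.
= (2.66) / (1.23×7.380^0.5) = 2.660/3.341 = 0.796.

0.796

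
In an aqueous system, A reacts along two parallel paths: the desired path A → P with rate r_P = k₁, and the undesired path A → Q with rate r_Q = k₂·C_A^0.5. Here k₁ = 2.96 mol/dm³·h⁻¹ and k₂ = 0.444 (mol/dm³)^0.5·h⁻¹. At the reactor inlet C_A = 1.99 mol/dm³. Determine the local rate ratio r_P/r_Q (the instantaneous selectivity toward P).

S_{P/Q} = r_P/r_Q = (k₁)/(k₂·C_A^0.5) = (k₁/k₂)·C_A^-0.5.
= (2.96) / (0.444×1.990^0.5) = 2.960/0.6263 = 4.73.
The undesired path is higher order in A, so low C_A (CSTR or dilute feed) favours P.

4.73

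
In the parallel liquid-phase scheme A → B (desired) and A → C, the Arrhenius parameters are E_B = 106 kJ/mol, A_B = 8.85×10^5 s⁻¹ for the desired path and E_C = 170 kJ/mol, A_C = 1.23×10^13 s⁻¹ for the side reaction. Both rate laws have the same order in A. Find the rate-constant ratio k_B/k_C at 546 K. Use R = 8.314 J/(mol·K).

Since both paths have the same order in A, the concentration cancels and S_{B/C} = k_B/k_C = (A_B/A_C)·exp[(E_C−E_B)/(RT)].
(E_C−E_B)/(RT) = (170−106)×10³/(8.314×546) = 64000/4539 = 14.10.
k_B/k_C = (8.85×10^5/1.23×10^13)·exp(14.10) = 7.195×10^-8 × 1.327×10^6 = 0.0955.

0.0955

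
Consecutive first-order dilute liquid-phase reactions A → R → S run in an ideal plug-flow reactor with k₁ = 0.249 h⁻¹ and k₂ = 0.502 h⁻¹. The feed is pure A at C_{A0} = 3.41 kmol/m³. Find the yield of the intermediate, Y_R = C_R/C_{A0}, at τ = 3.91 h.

The intermediate concentration in a first-order A→B→C sequence is C_R = k₁C_{A0}(e^(−k₁τ) − e^(−k₂τ))/(k₂−k₁).
e^(−k₁τ) = e^(−0.249×3.91) = e^(−0.9736) = 0.3777; e^(−k₂τ) = e^(−1.963) = 0.1405.
C_R = 0.249×3.41/(0.502−0.249) × (0.3777−0.1405) = 3.356×0.2373 = 0.7963 kmol/m³.
Y_R = C_R/C_{A0} = 0.7963/3.41 = 0.234.

0.234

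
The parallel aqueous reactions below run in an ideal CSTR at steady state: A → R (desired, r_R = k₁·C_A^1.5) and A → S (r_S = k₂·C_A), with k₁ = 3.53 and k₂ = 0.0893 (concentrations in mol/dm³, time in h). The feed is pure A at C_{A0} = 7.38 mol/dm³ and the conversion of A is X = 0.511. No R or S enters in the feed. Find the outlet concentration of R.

Exit C_A = C_{A0}(1−X) = 7.38×0.489 = 3.609 mol/dm³.
In a CSTR the entire volume is at exit conditions, so r_R = 3.53×3.609^1.5 = 24.20 and r_S = 0.0893×3.609 = 0.3223.
Fraction of consumed A going to R: r_R/(r_R+r_S) = 0.9869.
C_R = 0.9869·C_{A0}·X = 0.9869×7.38×0.511 = 3.72 mol/dm³.

3.72 mol/dm³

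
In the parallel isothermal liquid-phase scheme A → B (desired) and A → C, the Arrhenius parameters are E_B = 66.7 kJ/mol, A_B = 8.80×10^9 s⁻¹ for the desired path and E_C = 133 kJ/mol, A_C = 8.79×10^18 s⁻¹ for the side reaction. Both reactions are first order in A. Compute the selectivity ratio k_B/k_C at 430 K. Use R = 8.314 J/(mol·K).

Since both paths have the same order in A, the concentration cancels and S_{B/C} = k_B/k_C = (A_B/A_C)·exp[(E_C−E_B)/(RT)].
(E_C−E_B)/(RT) = (133−66.7)×10³/(8.314×430) = 66300/3575 = 18.55.
k_B/k_C = (8.80×10^9/8.79×10^18)·exp(18.55) = 1.001×10^-9 × 1.133×10^8 = 0.113.

0.113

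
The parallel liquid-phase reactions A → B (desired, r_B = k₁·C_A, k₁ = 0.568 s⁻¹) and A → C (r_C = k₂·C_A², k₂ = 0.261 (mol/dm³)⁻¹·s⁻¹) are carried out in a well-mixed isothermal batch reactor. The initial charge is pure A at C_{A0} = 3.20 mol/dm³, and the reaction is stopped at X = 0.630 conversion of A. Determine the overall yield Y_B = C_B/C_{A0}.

C_A = C_{A0}(1−X) = 1.184 mol/dm³.
Along a PFR/batch, dC_B/dC_A = −r_B/(r_B+r_C) = −k₁/(k₁+k₂·C_A).
Integrating from C_{A0} to C_A: C_B = (0.568/0.261)·ln[(0.568+0.261·3.20)/(0.568+0.261·1.18)] = 2.176·ln(1.403/0.8770) = 1.023 mol/dm³.
Y_B = C_B/C_{A0} = 1.023/3.20 = 0.320.

0.320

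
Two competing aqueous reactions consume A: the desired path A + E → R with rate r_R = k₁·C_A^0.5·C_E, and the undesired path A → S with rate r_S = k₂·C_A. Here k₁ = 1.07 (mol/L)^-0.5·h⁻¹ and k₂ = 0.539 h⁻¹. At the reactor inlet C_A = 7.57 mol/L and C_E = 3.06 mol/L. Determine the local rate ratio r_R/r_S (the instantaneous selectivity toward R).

2.21

S_{R/S} = r_R/r_S = (k₁·C_A^0.5·C_E)/(k₂·C_A) = (k₁/k₂)·C_A^-0.5·C_E.
= (1.07×7.570^0.5×3.060) / (0.539×7.570) = 9.009/4.080 = 2.21.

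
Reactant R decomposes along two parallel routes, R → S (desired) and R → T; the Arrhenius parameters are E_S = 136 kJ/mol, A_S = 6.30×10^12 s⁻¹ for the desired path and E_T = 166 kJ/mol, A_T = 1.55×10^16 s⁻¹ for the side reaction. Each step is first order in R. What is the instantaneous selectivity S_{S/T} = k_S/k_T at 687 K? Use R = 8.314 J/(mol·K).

Since both paths have the same order in R, the concentration cancels and S_{S/T} = k_S/k_T = (A_S/A_T)·exp[(E_T−E_S)/(RT)].
(E_T−E_S)/(RT) = (166−136)×10³/(8.314×687) = 30000/5712 = 5.252.
k_S/k_T = (6.30×10^12/1.55×10^16)·exp(5.252) = 4.065×10^-4 × 191.0 = 0.0776.
Since E_S < E_T, lowering the temperature improves selectivity toward S.

0.0776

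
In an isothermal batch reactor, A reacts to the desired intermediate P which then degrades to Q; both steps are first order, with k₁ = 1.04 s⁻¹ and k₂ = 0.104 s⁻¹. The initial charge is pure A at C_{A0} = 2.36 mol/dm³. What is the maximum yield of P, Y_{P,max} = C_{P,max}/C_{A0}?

0.774

For a first-order series the maximum intermediate yield is C_{P,max}/C_{A0} = (k₁/k₂)^[k₂/(k₂−k₁)].
= (1.04/0.104)^(0.104/(0.104−1.04)) = (10.00)^(-0.1111) = 0.7743.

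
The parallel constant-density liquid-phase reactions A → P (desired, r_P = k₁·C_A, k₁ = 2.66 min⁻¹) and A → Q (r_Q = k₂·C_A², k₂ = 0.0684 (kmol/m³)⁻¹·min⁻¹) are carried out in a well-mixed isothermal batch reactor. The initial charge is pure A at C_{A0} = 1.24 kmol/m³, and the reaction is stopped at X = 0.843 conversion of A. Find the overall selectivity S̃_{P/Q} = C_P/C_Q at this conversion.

C_A = C_{A0}(1−X) = 0.1947 kmol/m³.
Along a PFR/batch, dC_P/dC_A = −r_P/(r_P+r_Q) = −k₁/(k₁+k₂·C_A).
Integrating from C_{A0} to C_A: C_P = (2.66/0.0684)·ln[(2.66+0.0684·1.24)/(2.66+0.0684·0.195)] = 38.89·ln(2.745/2.673) = 1.026 kmol/m³.
C_Q = (C_{A0}−C_A)−C_P = 0.01887 kmol/m³; S̃_{P/Q} = 1.026/0.01887 = 54.4.

54.4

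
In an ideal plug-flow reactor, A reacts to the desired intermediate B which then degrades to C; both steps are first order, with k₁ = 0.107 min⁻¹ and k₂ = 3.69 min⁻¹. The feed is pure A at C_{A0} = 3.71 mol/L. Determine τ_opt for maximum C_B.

For first-order series the maximum of C_B occurs at τ_opt = ln(k₂/k₁)/(k₂−k₁).
= ln(3.69/0.107)/(3.69−0.107) = ln(34.49)/3.583 = 3.541/3.583 = 0.988 min.

0.988 min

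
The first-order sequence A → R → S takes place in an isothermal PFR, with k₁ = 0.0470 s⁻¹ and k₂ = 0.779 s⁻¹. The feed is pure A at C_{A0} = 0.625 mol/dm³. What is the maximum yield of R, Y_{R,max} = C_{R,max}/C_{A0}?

For a first-order series the maximum intermediate yield is C_{R,max}/C_{A0} = (k₁/k₂)^[k₂/(k₂−k₁)].
= (0.0470/0.779)^(0.779/(0.779−0.0470)) = (0.06033)^(1.064) = 0.05038.

0.0504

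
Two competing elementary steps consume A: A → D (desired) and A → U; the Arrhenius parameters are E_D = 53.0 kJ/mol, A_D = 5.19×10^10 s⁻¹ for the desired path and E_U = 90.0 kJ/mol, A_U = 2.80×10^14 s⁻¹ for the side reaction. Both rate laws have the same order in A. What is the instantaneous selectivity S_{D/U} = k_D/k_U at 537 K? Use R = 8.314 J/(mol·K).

Since both paths have the same order in A, the concentration cancels and S_{D/U} = k_D/k_U = (A_D/A_U)·exp[(E_U−E_D)/(RT)].
(E_U−E_D)/(RT) = (90.0−53.0)×10³/(8.314×537) = 37000/4465 = 8.287.
k_D/k_U = (5.19×10^10/2.80×10^14)·exp(8.287) = 1.854×10^-4 × 3973 = 0.737.

0.737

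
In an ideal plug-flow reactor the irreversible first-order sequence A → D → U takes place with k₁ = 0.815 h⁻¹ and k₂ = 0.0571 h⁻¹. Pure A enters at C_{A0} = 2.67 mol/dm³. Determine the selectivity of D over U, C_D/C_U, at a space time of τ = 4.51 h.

The intermediate concentration in a first-order A→B→C sequence is C_D = k₁C_{A0}(e^(−k₁τ) − e^(−k₂τ))/(k₂−k₁).
e^(−k₁τ) = e^(−0.815×4.51) = e^(−3.676) = 0.02533; e^(−k₂τ) = e^(−0.2575) = 0.7730.
C_D = 0.815×2.67/(0.0571−0.815) × (0.02533−0.7730) = (-2.871)×(-0.7476) = 2.147 mol/dm³.
C_A = C_{A0}e^(−k₁τ) = 0.06764 mol/dm³, so C_U = C_{A0}−C_A−C_D = 0.4558 mol/dm³; C_D/C_U = 4.71.

4.71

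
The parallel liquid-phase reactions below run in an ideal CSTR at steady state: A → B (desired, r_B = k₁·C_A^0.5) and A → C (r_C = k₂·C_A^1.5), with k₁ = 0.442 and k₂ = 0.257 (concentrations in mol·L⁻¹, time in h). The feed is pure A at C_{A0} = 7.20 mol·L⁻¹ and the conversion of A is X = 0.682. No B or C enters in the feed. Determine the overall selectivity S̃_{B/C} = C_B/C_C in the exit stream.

Exit C_A = C_{A0}(1−X) = 7.20×0.318 = 2.290 mol·L⁻¹.
Rates in a CSTR are evaluated at the outlet concentration: r_B = 0.442×2.290^0.5 = 0.6688, r_C = 0.257×2.290^1.5 = 0.8904.
Overall selectivity = C_B/C_C = r_Bτ/(r_Cτ) = r_B/r_C = 0.751.

0.751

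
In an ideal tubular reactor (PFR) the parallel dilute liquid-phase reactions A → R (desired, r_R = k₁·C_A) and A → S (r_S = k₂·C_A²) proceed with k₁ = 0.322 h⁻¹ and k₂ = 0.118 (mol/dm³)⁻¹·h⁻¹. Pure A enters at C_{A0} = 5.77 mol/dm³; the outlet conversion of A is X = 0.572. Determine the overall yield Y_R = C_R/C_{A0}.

0.232

C_A = C_{A0}(1−X) = 2.470 mol/dm³.
Along a PFR/batch, dC_R/dC_A = −r_R/(r_R+r_S) = −k₁/(k₁+k₂·C_A).
Integrating from C_{A0} to C_A: C_R = (0.322/0.118)·ln[(0.322+0.118·5.77)/(0.322+0.118·2.47)] = 2.729·ln(1.003/0.6134) = 1.341 mol/dm³.
Y_R = C_R/C_{A0} = 1.341/5.77 = 0.232.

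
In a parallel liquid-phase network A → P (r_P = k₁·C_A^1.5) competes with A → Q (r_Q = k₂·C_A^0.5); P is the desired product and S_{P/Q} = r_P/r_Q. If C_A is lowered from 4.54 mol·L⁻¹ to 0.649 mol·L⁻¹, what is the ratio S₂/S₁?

S_{P/Q} = (k₁/k₂)·C_A, so S₂/S₁ = (C_{A,2}/C_{A,1}).
= 0.649/4.54 = 0.143.

0.143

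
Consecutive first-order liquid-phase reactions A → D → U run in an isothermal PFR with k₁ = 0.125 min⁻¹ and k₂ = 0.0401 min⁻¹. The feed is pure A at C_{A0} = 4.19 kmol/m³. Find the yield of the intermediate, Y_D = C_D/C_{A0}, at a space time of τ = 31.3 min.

Solving the coupled first-order balances gives C_D(τ) = [k₁/(k₂−k₁)]·C_{A0}·(e^(−k₁τ) − e^(−k₂τ)).
e^(−k₁τ) = e^(−0.125×31.3) = e^(−3.913) = 0.01999; e^(−k₂τ) = e^(−1.255) = 0.2850.
C_D = 0.125×4.19/(0.0401−0.125) × (0.01999−0.2850) = (-6.169)×(-0.2650) = 1.635 kmol/m³.
Y_D = C_D/C_{A0} = 1.635/4.19 = 0.390.

0.390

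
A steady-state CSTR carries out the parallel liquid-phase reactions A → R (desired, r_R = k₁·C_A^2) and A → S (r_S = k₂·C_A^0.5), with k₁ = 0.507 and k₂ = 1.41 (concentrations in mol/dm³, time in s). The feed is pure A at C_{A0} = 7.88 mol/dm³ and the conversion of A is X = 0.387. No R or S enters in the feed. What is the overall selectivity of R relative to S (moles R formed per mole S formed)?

3.82

Exit C_A = C_{A0}(1−X) = 7.88×0.613 = 4.830 mol/dm³.
In a CSTR the entire volume is at exit conditions, so r_R = 0.507×4.830^2 = 11.83 and r_S = 1.41×4.830^0.5 = 3.099.
Overall selectivity = C_R/C_S = r_Rτ/(r_Sτ) = r_R/r_S = 3.82.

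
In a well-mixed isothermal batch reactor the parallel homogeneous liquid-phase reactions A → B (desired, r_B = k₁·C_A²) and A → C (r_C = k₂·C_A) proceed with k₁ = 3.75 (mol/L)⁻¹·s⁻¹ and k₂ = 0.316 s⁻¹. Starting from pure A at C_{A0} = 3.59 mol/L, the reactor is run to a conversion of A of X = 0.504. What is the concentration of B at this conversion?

1.75 mol/L

C_A = C_{A0}(1−X) = 1.781 mol/L.
Along a PFR/batch, dC_C/dC_A = −r_C/(r_B+r_C) = −k₂/(k₂+k₁·C_A).
Integrating from C_{A0} to C_A: C_C = (0.316/3.75)·ln[(0.316+3.75·3.59)/(0.316+3.75·1.78)] = 0.08427·ln(13.78/6.993) = 0.05714 mol/L.
Then C_B = (C_{A0}−C_A) − C_C = 1.809 − 0.05714 = 1.752 mol/L.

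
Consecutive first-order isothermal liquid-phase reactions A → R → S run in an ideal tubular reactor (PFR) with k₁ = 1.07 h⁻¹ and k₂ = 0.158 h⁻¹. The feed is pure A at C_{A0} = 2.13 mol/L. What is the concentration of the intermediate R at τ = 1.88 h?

1.52 mol/L

Solving the coupled first-order balances gives C_R(τ) = [k₁/(k₂−k₁)]·C_{A0}·(e^(−k₁τ) − e^(−k₂τ)).
e^(−k₁τ) = e^(−1.07×1.88) = e^(−2.012) = 0.1338; e^(−k₂τ) = e^(−0.2970) = 0.7430.
C_R = 1.07×2.13/(0.158−1.07) × (0.1338−0.7430) = (-2.499)×(-0.6092) = 1.522 mol/L.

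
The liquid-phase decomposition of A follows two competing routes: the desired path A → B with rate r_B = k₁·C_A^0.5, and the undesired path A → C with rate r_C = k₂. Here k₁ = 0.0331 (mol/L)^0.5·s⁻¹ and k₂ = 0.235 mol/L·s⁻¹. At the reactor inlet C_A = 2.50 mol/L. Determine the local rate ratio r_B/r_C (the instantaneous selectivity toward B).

S_{B/C} = r_B/r_C = (k₁·C_A^0.5)/(k₂) = (k₁/k₂)·C_A^0.5.
= (0.0331×2.500^0.5) / (0.235) = 0.05234/0.2350 = 0.223.

0.223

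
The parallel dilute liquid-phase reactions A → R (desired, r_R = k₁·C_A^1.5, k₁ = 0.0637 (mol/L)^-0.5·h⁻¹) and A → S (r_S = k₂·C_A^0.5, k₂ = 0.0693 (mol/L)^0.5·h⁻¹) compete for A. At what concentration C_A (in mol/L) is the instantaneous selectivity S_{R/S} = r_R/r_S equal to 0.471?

0.512 mol/L

S_{R/S} = (k₁/k₂)·C_A ⇒ C_A = S·k₂/k₁.
= 0.471×0.0693/0.0637 = 0.512 mol/L.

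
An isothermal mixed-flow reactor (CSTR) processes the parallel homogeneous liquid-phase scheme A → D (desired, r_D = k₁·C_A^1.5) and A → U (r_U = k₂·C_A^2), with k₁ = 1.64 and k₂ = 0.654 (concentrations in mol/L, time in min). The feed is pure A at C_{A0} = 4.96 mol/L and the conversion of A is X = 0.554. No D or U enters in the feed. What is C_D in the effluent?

1.72 mol/L

Exit C_A = C_{A0}(1−X) = 4.96×0.446 = 2.212 mol/L.
Rates in a CSTR are evaluated at the outlet concentration: r_D = 1.64×2.212^1.5 = 5.396, r_U = 0.654×2.212^2 = 3.200.
Fraction of consumed A going to D: r_D/(r_D+r_U) = 0.6277.
C_D = 0.6277·C_{A0}·X = 0.6277×4.96×0.554 = 1.72 mol/L.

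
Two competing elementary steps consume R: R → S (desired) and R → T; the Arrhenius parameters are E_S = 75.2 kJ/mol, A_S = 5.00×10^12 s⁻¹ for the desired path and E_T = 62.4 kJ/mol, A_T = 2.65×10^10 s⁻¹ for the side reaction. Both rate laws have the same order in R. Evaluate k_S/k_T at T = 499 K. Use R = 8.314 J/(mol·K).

8.63

Since both paths have the same order in R, the concentration cancels and S_{S/T} = k_S/k_T = (A_S/A_T)·exp[(E_T−E_S)/(RT)].
(E_T−E_S)/(RT) = (62.4−75.2)×10³/(8.314×499) = -12800/4149 = -3.085.
k_S/k_T = (5.00×10^12/2.65×10^10)·exp(-3.085) = 188.7 × 0.04572 = 8.63.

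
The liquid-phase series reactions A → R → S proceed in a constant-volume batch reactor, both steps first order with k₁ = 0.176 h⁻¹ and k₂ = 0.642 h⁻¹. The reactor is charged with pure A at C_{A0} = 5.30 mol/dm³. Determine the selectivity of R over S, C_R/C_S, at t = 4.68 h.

0.355

Solving the coupled first-order balances gives C_R(t) = [k₁/(k₂−k₁)]·C_{A0}·(e^(−k₁t) − e^(−k₂t)).
e^(−k₁t) = e^(−0.176×4.68) = e^(−0.8237) = 0.4388; e^(−k₂t) = e^(−3.005) = 0.04956.
C_R = 0.176×5.30/(0.642−0.176) × (0.4388−0.04956) = 2.002×0.3893 = 0.7792 mol/dm³.
C_A = C_{A0}e^(−k₁t) = 2.326 mol/dm³, so C_S = C_{A0}−C_A−C_R = 2.195 mol/dm³; C_R/C_S = 0.355.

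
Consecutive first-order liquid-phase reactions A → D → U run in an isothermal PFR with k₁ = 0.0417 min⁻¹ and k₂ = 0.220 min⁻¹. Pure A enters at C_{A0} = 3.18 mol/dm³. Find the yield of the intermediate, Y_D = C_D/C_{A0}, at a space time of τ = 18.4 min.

0.104

Solving the coupled first-order balances gives C_D(τ) = [k₁/(k₂−k₁)]·C_{A0}·(e^(−k₁τ) − e^(−k₂τ)).
e^(−k₁τ) = e^(−0.0417×18.4) = e^(−0.7673) = 0.4643; e^(−k₂τ) = e^(−4.048) = 0.01746.
C_D = 0.0417×3.18/(0.220−0.0417) × (0.4643−0.01746) = 0.7437×0.4468 = 0.3323 mol/dm³.
Y_D = C_D/C_{A0} = 0.3323/3.18 = 0.104.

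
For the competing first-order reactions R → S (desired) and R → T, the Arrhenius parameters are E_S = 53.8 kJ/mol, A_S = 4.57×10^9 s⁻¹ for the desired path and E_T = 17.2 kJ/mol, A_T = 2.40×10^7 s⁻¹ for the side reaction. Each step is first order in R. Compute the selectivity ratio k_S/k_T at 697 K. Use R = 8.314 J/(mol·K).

0.344

With equal orders, S_{S/T} = k_S/k_T = (A_S/A_T)·exp[(E_T−E_S)/(RT)].
(E_T−E_S)/(RT) = (17.2−53.8)×10³/(8.314×697) = -36600/5795 = -6.316.
k_S/k_T = (4.57×10^9/2.40×10^7)·exp(-6.316) = 190.4 × 0.001807 = 0.344.
Since E_S > E_T, raising the temperature improves selectivity toward S.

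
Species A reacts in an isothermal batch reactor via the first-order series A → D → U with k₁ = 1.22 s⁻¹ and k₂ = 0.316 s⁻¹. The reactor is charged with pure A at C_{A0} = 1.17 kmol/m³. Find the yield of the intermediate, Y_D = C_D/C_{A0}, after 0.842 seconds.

0.551

The intermediate concentration in a first-order A→B→C sequence is C_D = k₁C_{A0}(e^(−k₁t) − e^(−k₂t))/(k₂−k₁).
e^(−k₁t) = e^(−1.22×0.842) = e^(−1.027) = 0.3580; e^(−k₂t) = e^(−0.2661) = 0.7664.
C_D = 1.22×1.17/(0.316−1.22) × (0.3580−0.7664) = (-1.579)×(-0.4084) = 0.6448 kmol/m³.
Y_D = C_D/C_{A0} = 0.6448/1.17 = 0.551.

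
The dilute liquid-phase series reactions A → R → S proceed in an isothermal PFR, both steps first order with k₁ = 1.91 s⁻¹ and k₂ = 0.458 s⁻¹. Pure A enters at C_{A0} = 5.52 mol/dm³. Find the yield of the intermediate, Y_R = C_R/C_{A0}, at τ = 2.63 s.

0.386

Solving the coupled first-order balances gives C_R(τ) = [k₁/(k₂−k₁)]·C_{A0}·(e^(−k₁τ) − e^(−k₂τ)).
e^(−k₁τ) = e^(−1.91×2.63) = e^(−5.023) = 0.006583; e^(−k₂τ) = e^(−1.205) = 0.2998.
C_R = 1.91×5.52/(0.458−1.91) × (0.006583−0.2998) = (-7.261)×(-0.2932) = 2.129 mol/dm³.
Y_R = C_R/C_{A0} = 2.129/5.52 = 0.386.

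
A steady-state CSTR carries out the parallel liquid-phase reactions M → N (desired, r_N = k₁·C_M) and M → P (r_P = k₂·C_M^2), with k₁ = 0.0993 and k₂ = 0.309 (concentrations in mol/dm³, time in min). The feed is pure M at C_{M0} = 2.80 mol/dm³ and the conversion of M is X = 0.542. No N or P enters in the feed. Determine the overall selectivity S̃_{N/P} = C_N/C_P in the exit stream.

Exit C_M = C_{M0}(1−X) = 2.80×0.458 = 1.282 mol/dm³.
In a CSTR the entire volume is at exit conditions, so r_N = 0.0993×1.282 = 0.1273 and r_P = 0.309×1.282^2 = 0.5082.
Overall selectivity = C_N/C_P = r_Nτ/(r_Pτ) = r_N/r_P = 0.251.

0.251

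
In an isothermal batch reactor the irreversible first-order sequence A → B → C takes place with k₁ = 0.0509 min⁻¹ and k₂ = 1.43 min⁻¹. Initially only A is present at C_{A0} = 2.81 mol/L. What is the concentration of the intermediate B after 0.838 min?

The intermediate concentration in a first-order A→B→C sequence is C_B = k₁C_{A0}(e^(−k₁t) − e^(−k₂t))/(k₂−k₁).
e^(−k₁t) = e^(−0.0509×0.838) = e^(−0.04265) = 0.9582; e^(−k₂t) = e^(−1.198) = 0.3017.
C_B = 0.0509×2.81/(1.43−0.0509) × (0.9582−0.3017) = 0.1037×0.6565 = 0.06809 mol/L.

0.0681 mol/L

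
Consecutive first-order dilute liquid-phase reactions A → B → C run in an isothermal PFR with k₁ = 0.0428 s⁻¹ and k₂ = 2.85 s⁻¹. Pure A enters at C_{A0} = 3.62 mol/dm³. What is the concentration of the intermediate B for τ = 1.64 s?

0.0509 mol/dm³

Solving the coupled first-order balances gives C_B(τ) = [k₁/(k₂−k₁)]·C_{A0}·(e^(−k₁τ) − e^(−k₂τ)).
e^(−k₁τ) = e^(−0.0428×1.64) = e^(−0.07019) = 0.9322; e^(−k₂τ) = e^(−4.674) = 0.009335.
C_B = 0.0428×3.62/(2.85−0.0428) × (0.9322−0.009335) = 0.05519×0.9229 = 0.05094 mol/dm³.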